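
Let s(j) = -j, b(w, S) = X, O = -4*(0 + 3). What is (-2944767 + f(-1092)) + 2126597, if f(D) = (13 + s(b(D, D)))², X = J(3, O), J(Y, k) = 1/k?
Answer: -117791831/144 ≈ -8.1800e+5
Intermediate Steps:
O = -12 (O = -4*3 = -12)
J(Y, k) = 1/k
X = -1/12 (X = 1/(-12) = -1/12 ≈ -0.083333)
b(w, S) = -1/12
f(D) = 24649/144 (f(D) = (13 - 1*(-1/12))² = (13 + 1/12)² = (157/12)² = 24649/144)
(-2944767 + f(-1092)) + 2126597 = (-2944767 + 24649/144) + 2126597 = -424021799/144 + 2126597 = -117791831/144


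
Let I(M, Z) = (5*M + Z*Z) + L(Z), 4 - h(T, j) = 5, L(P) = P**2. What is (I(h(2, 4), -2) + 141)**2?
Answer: 20736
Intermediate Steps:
h(T, j) = -1 (h(T, j) = 4 - 1*5 = 4 - 5 = -1)
I(M, Z) = 2*Z**2 + 5*M (I(M, Z) = (5*M + Z*Z) + Z**2 = (5*M + Z**2) + Z**2 = (Z**2 + 5*M) + Z**2 = 2*Z**2 + 5*M)
(I(h(2, 4), -2) + 141)**2 = ((2*(-2)**2 + 5*(-1)) + 141)**2 = ((2*4 - 5) + 141)**2 = ((8 - 5) + 141)**2 = (3 + 141)**2 = 144**2 = 20736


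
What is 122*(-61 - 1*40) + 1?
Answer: -12321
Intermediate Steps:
122*(-61 - 1*40) + 1 = 122*(-61 - 40) + 1 = 122*(-101) + 1 = -12322 + 1 = -12321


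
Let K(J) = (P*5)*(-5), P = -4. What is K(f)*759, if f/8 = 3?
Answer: 75900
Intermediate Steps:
f = 24 (f = 8*3 = 24)
K(J) = 100 (K(J) = -4*5*(-5) = -20*(-5) = 100)
K(f)*759 = 100*759 = 75900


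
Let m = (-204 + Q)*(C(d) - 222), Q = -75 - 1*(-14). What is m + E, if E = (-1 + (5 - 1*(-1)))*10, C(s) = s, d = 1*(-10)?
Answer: 61530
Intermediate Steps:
d = -10
Q = -61 (Q = -75 + 14 = -61)
m = 61480 (m = (-204 - 61)*(-10 - 222) = -265*(-232) = 61480)
E = 50 (E = (-1 + (5 + 1))*10 = (-1 + 6)*10 = 5*10 = 50)
m + E = 61480 + 50 = 61530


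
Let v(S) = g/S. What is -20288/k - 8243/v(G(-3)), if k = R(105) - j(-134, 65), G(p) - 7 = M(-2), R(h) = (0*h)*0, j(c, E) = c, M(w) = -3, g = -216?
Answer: 4505/3618 ≈ 1.2452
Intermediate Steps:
R(h) = 0 (R(h) = 0*0 = 0)
G(p) = 4 (G(p) = 7 - 3 = 4)
v(S) = -216/S
k = 134 (k = 0 - 1*(-134) = 0 + 134 = 134)
-20288/k - 8243/v(G(-3)) = -20288/134 - 8243/((-216/4)) = -20288*1/134 - 8243/((-216*1/4)) = -10144/67 - 8243/(-54) = -10144/67 - 8243*(-1/54) = -10144/67 + 8243/54 = 4505/3618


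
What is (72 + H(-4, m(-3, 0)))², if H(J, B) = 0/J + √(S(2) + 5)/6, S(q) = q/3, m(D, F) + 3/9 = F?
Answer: (1296 + √51)²/324 ≈ 5241.3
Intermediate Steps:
m(D, F) = -⅓ + F
S(q) = q/3 (S(q) = q*(⅓) = q/3)
H(J, B) = √51/18 (H(J, B) = 0/J + √((⅓)*2 + 5)/6 = 0 + √(⅔ + 5)*(⅙) = 0 + √(17/3)*(⅙) = 0 + (√51/3)*(⅙) = 0 + √51/18 = √51/18)
(72 + H(-4, m(-3, 0)))² = (72 + √51/18)²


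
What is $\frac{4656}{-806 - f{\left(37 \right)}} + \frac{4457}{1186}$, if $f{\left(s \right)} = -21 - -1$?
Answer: $- \frac{336469}{155366} \approx -2.1657$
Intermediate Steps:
$f{\left(s \right)} = -20$ ($f{\left(s \right)} = -21 + 1 = -20$)
$\frac{4656}{-806 - f{\left(37 \right)}} + \frac{4457}{1186} = \frac{4656}{-806 - -20} + \frac{4457}{1186} = \frac{4656}{-806 + 20} + 4457 \cdot \frac{1}{1186} = \frac{4656}{-786} + \frac{4457}{1186} = 4656 \left(- \frac{1}{786}\right) + \frac{4457}{1186} = - \frac{776}{131} + \frac{4457}{1186} = - \frac{336469}{155366}$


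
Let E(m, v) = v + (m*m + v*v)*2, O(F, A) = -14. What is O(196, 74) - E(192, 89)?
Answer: -89673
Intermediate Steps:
E(m, v) = v + 2*m² + 2*v² (E(m, v) = v + (m² + v²)*2 = v + (2*m² + 2*v²) = v + 2*m² + 2*v²)
O(196, 74) - E(192, 89) = -14 - (89 + 2*192² + 2*89²) = -14 - (89 + 2*36864 + 2*7921) = -14 - (89 + 73728 + 15842) = -14 - 1*89659 = -14 - 89659 = -89673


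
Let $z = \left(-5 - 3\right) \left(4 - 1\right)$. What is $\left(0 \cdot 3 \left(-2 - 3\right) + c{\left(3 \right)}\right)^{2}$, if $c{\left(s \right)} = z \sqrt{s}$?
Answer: $1728$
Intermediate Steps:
$z = -24$ ($z = \left(-8\right) 3 = -24$)
$c{\left(s \right)} = - 24 \sqrt{s}$
$\left(0 \cdot 3 \left(-2 - 3\right) + c{\left(3 \right)}\right)^{2} = \left(0 \cdot 3 \left(-2 - 3\right) - 24 \sqrt{3}\right)^{2} = \left(0 \left(-5\right) - 24 \sqrt{3}\right)^{2} = \left(0 - 24 \sqrt{3}\right)^{2} = \left(- 24 \sqrt{3}\right)^{2} = 1728$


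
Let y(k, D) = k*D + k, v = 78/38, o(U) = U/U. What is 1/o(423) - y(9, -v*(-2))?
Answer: -854/19 ≈ -44.947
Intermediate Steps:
o(U) = 1
v = 39/19 (v = 78*(1/38) = 39/19 ≈ 2.0526)
y(k, D) = k + D*k (y(k, D) = D*k + k = k + D*k)
1/o(423) - y(9, -v*(-2)) = 1/1 - 9*(1 - 39*(-2)/19) = 1 - 9*(1 - 1*(-78/19)) = 1 - 9*(1 + 78/19) = 1 - 9*97/19 = 1 - 1*873/19 = 1 - 873/19 = -854/19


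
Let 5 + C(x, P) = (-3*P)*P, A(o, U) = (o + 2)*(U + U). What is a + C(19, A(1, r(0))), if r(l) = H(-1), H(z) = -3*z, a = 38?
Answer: -939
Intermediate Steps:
r(l) = 3 (r(l) = -3*(-1) = 3)
A(o, U) = 2*U*(2 + o) (A(o, U) = (2 + o)*(2*U) = 2*U*(2 + o))
C(x, P) = -5 - 3*P² (C(x, P) = -5 + (-3*P)*P = -5 - 3*P²)
a + C(19, A(1, r(0))) = 38 + (-5 - 3*36*(2 + 1)²) = 38 + (-5 - 3*(2*3*3)²) = 38 + (-5 - 3*18²) = 38 + (-5 - 3*324) = 38 + (-5 - 972) = 38 - 977 = -939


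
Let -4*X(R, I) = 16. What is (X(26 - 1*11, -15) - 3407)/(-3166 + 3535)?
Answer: -379/41 ≈ -9.2439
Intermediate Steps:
X(R, I) = -4 (X(R, I) = -¼*16 = -4)
(X(26 - 1*11, -15) - 3407)/(-3166 + 3535) = (-4 - 3407)/(-3166 + 3535) = -3411/369 = -3411*1/369 = -379/41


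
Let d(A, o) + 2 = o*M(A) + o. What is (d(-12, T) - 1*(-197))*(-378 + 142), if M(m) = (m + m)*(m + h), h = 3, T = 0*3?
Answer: -46020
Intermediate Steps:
T = 0
M(m) = 2*m*(3 + m) (M(m) = (m + m)*(m + 3) = (2*m)*(3 + m) = 2*m*(3 + m))
d(A, o) = -2 + o + 2*A*o*(3 + A) (d(A, o) = -2 + (o*(2*A*(3 + A)) + o) = -2 + (2*A*o*(3 + A) + o) = -2 + (o + 2*A*o*(3 + A)) = -2 + o + 2*A*o*(3 + A))
(d(-12, T) - 1*(-197))*(-378 + 142) = ((-2 + 0 + 2*(-12)*0*(3 - 12)) - 1*(-197))*(-378 + 142) = ((-2 + 0 + 2*(-12)*0*(-9)) + 197)*(-236) = ((-2 + 0 + 0) + 197)*(-236) = (-2 + 197)*(-236) = 195*(-236) = -46020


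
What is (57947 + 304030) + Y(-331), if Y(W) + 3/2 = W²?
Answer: 943073/2 ≈ 4.7154e+5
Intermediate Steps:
Y(W) = -3/2 + W²
(57947 + 304030) + Y(-331) = (57947 + 304030) + (-3/2 + (-331)²) = 361977 + (-3/2 + 109561) = 361977 + 219119/2 = 943073/2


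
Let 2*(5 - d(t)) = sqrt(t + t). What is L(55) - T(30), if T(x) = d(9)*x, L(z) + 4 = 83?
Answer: -71 + 45*sqrt(2) ≈ -7.3604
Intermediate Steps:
L(z) = 79 (L(z) = -4 + 83 = 79)
d(t) = 5 - sqrt(2)*sqrt(t)/2 (d(t) = 5 - sqrt(t + t)/2 = 5 - sqrt(2)*sqrt(t)/2)
T(x) = x*(5 - 3*sqrt(2)/2) (T(x) = (5 - sqrt(2)*sqrt(9)/2)*x = (5 - 1/2*sqrt(2)*3)*x = (5 - 3*sqrt(2)/2)*x = x*(5 - 3*sqrt(2)/2))
L(55) - T(30) = 79 - 30*(10 - 3*sqrt(2))/2 = 79 - (150 - 45*sqrt(2)) = 79 + (-150 + 45*sqrt(2)) = -71 + 45*sqrt(2)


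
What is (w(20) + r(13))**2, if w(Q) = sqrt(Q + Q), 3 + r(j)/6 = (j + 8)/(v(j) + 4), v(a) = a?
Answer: 43960/289 - 720*sqrt(10)/17 ≈ 18.179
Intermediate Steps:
r(j) = -18 + 6*(8 + j)/(4 + j) (r(j) = -18 + 6*((j + 8)/(j + 4)) = -18 + 6*((8 + j)/(4 + j)) = -18 + 6*(8 + j)/(4 + j))
w(Q) = sqrt(2)*sqrt(Q) (w(Q) = sqrt(2*Q) = sqrt(2)*sqrt(Q))
(w(20) + r(13))**2 = (sqrt(2)*sqrt(20) + 12*(-2 - 1*13)/(4 + 13))**2 = (sqrt(2)*(2*sqrt(5)) + 12*(-2 - 13)/17)**2 = (2*sqrt(10) + 12*(1/17)*(-15))**2 = (2*sqrt(10) - 180/17)**2 = (-180/17 + 2*sqrt(10))**2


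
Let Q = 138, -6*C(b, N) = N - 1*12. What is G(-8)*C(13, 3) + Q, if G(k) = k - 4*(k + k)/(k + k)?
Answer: 120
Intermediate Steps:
C(b, N) = 2 - N/6 (C(b, N) = -(N - 1*12)/6 = -(N - 12)/6 = -(-12 + N)/6 = 2 - N/6)
G(k) = -4 + k (G(k) = k - 4*2*k/(2*k) = k - 4*2*k*1/(2*k) = k - 4*1 = k - 4 = -4 + k)
G(-8)*C(13, 3) + Q = (-4 - 8)*(2 - ⅙*3) + 138 = -12*(2 - ½) + 138 = -12*3/2 + 138 = -18 + 138 = 120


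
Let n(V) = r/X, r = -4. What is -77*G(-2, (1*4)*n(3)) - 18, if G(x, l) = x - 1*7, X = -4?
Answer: 675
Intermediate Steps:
n(V) = 1 (n(V) = -4/(-4) = -4*(-¼) = 1)
G(x, l) = -7 + x (G(x, l) = x - 7 = -7 + x)
-77*G(-2, (1*4)*n(3)) - 18 = -77*(-7 - 2) - 18 = -77*(-9) - 18 = 693 - 18 = 675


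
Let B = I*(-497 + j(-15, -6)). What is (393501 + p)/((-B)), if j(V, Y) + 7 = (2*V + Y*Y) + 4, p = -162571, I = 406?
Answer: 16495/14326 ≈ 1.1514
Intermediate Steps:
j(V, Y) = -3 + Y² + 2*V (j(V, Y) = -7 + ((2*V + Y*Y) + 4) = -7 + ((2*V + Y²) + 4) = -7 + ((Y² + 2*V) + 4) = -7 + (4 + Y² + 2*V) = -3 + Y² + 2*V)
B = -200564 (B = 406*(-497 + (-3 + (-6)² + 2*(-15))) = 406*(-497 + (-3 + 36 - 30)) = 406*(-497 + 3) = 406*(-494) = -200564)
(393501 + p)/((-B)) = (393501 - 162571)/((-1*(-200564))) = 230930/200564 = 230930*(1/200564) = 16495/14326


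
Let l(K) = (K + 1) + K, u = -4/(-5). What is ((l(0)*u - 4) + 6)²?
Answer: 196/25 ≈ 7.8400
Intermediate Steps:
u = ⅘ (u = -4*(-⅕) = ⅘ ≈ 0.80000)
l(K) = 1 + 2*K (l(K) = (1 + K) + K = 1 + 2*K)
((l(0)*u - 4) + 6)² = (((1 + 2*0)*(⅘) - 4) + 6)² = (((1 + 0)*(⅘) - 4) + 6)² = ((1*(⅘) - 4) + 6)² = ((⅘ - 4) + 6)² = (-16/5 + 6)² = (14/5)² = 196/25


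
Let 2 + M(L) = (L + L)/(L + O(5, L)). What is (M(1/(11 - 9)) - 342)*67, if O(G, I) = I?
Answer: -22981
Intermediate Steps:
M(L) = -1 (M(L) = -2 + (L + L)/(L + L) = -2 + (2*L)/((2*L)) = -2 + (2*L)*(1/(2*L)) = -2 + 1 = -1)
(M(1/(11 - 9)) - 342)*67 = (-1 - 342)*67 = -343*67 = -22981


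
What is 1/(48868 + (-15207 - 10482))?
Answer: 1/23179 ≈ 4.3142e-5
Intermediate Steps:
1/(48868 + (-15207 - 10482)) = 1/(48868 - 25689) = 1/23179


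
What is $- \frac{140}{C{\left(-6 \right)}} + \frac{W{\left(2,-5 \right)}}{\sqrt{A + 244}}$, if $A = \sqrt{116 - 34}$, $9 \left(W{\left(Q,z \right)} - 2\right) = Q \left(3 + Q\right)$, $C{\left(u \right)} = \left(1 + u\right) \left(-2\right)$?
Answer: $-14 + \frac{28}{9 \sqrt{244 + \sqrt{82}}} \approx -13.804$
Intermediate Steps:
$C{\left(u \right)} = -2 - 2 u$
$W{\left(Q,z \right)} = 2 + \frac{Q \left(3 + Q\right)}{9}$
$A = \sqrt{82} \approx 9.0554$
$- \frac{140}{C{\left(-6 \right)}} + \frac{W{\left(2,-5 \right)}}{\sqrt{A + 244}} = - \frac{140}{-2 - -12} + \frac{2 + \frac{1}{3} \cdot 2 + \frac{2^{2}}{9}}{\sqrt{\sqrt{82} + 244}} = - \frac{140}{-2 + 12} + \frac{2 + \frac{2}{3} + \frac{1}{9} \cdot 4}{\sqrt{244 + \sqrt{82}}} = - \frac{140}{10} + \frac{2 + \frac{2}{3} + \frac{4}{9}}{\sqrt{244 + \sqrt{82}}} = \left(-140\right) \frac{1}{10} + \frac{28}{9 \sqrt{244 + \sqrt{82}}} = -14 + \frac{28}{9 \sqrt{244 + \sqrt{82}}}$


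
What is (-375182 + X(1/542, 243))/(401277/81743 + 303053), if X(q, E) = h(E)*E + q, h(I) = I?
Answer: -14006179540155/13426891559552 ≈ -1.0431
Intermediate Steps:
X(q, E) = q + E² (X(q, E) = E*E + q = E² + q = q + E²)
(-375182 + X(1/542, 243))/(401277/81743 + 303053) = (-375182 + (1/542 + 243²))/(401277/81743 + 303053) = (-375182 + (1/542 + 59049))/(401277*(1/81743) + 303053) = (-375182 + 32004559/542)/(401277/81743 + 303053) = -171344085/(542*24772862656/81743) = -171344085/542*81743/24772862656 = -14006179540155/13426891559552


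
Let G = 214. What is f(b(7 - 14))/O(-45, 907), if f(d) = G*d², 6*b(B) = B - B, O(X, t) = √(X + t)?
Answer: 0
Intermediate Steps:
b(B) = 0 (b(B) = (B - B)/6 = (⅙)*0 = 0)
f(d) = 214*d²
f(b(7 - 14))/O(-45, 907) = (214*0²)/(√(-45 + 907)) = (214*0)/(√862) = 0*(√862/862) = 0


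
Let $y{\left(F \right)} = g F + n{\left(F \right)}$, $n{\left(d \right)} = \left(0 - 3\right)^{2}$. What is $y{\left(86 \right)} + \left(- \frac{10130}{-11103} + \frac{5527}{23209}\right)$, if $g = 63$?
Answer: $\frac{1398777536480}{257689527} \approx 5428.1$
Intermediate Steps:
$n{\left(d \right)} = 9$ ($n{\left(d \right)} = \left(-3\right)^{2} = 9$)
$y{\left(F \right)} = 9 + 63 F$ ($y{\left(F \right)} = 63 F + 9 = 9 + 63 F$)
$y{\left(86 \right)} + \left(- \frac{10130}{-11103} + \frac{5527}{23209}\right) = \left(9 + 63 \cdot 86\right) + \left(- \frac{10130}{-11103} + \frac{5527}{23209}\right) = \left(9 + 5418\right) + \left(\left(-10130\right) \left(- \frac{1}{11103}\right) + 5527 \cdot \frac{1}{23209}\right) = 5427 + \left(\frac{10130}{11103} + \frac{5527}{23209}\right) = 5427 + \frac{296473451}{257689527} = \frac{1398777536480}{257689527}$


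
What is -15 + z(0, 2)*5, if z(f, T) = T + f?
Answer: -5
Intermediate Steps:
-15 + z(0, 2)*5 = -15 + (2 + 0)*5 = -15 + 2*5 = -15 + 10 = -5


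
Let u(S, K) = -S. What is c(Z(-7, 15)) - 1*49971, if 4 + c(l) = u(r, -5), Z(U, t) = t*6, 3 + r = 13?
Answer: -49985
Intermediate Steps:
r = 10 (r = -3 + 13 = 10)
Z(U, t) = 6*t
c(l) = -14 (c(l) = -4 - 1*10 = -4 - 10 = -14)
c(Z(-7, 15)) - 1*49971 = -14 - 1*49971 = -14 - 49971 = -49985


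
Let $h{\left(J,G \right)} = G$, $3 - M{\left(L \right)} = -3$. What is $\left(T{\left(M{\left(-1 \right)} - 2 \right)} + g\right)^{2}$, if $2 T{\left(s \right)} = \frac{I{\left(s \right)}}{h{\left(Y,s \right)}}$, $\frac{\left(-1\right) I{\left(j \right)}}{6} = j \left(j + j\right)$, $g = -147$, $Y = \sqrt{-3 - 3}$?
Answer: $29241$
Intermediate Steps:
$M{\left(L \right)} = 6$ ($M{\left(L \right)} = 3 - -3 = 3 + 3 = 6$)
$Y = i \sqrt{6}$ ($Y = \sqrt{-6} = i \sqrt{6} \approx 2.4495 i$)
$I{\left(j \right)} = - 12 j^{2}$ ($I{\left(j \right)} = - 6 j \left(j + j\right) = - 6 j 2 j = - 6 \cdot 2 j^{2} = - 12 j^{2}$)
$T{\left(s \right)} = - 6 s$ ($T{\left(s \right)} = \frac{- 12 s^{2} \frac{1}{s}}{2} = \frac{\left(-12\right) s}{2} = - 6 s$)
$\left(T{\left(M{\left(-1 \right)} - 2 \right)} + g\right)^{2} = \left(- 6 \left(6 - 2\right) - 147\right)^{2} = \left(\left(-6\right) 4 - 147\right)^{2} = \left(-24 - 147\right)^{2} = \left(-171\right)^{2} = 29241$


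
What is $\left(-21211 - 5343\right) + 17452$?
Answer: $-9102$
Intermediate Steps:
$\left(-21211 - 5343\right) + 17452 = -26554 + 17452 = -9102$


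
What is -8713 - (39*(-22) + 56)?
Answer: -7911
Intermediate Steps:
-8713 - (39*(-22) + 56) = -8713 - (-858 + 56) = -8713 - 1*(-802) = -8713 + 802 = -7911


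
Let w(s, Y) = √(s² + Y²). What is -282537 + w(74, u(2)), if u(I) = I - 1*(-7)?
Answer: -282537 + √5557 ≈ -2.8246e+5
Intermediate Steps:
u(I) = 7 + I (u(I) = I + 7 = 7 + I)
w(s, Y) = √(Y² + s²)
-282537 + w(74, u(2)) = -282537 + √((7 + 2)² + 74²) = -282537 + √(9² + 5476) = -282537 + √(81 + 5476) = -282537 + √5557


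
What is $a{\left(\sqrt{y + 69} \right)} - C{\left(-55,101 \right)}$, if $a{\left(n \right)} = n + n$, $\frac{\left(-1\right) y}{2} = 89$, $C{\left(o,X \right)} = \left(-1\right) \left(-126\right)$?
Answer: $-126 + 2 i \sqrt{109} \approx -126.0 + 20.881 i$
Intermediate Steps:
$C{\left(o,X \right)} = 126$
$y = -178$ ($y = \left(-2\right) 89 = -178$)
$a{\left(n \right)} = 2 n$
$a{\left(\sqrt{y + 69} \right)} - C{\left(-55,101 \right)} = 2 \sqrt{-178 + 69} - 126 = 2 \sqrt{-109} - 126 = 2 i \sqrt{109} - 126 = -126 + 2 i \sqrt{109}$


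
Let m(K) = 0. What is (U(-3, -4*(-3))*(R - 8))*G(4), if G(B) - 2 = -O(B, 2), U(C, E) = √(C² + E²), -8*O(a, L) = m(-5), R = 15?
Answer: 42*√17 ≈ 173.17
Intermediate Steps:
O(a, L) = 0 (O(a, L) = -⅛*0 = 0)
G(B) = 2 (G(B) = 2 - 1*0 = 2 + 0 = 2)
(U(-3, -4*(-3))*(R - 8))*G(4) = (√((-3)² + (-4*(-3))²)*(15 - 8))*2 = (√(9 + 12²)*7)*2 = (√(9 + 144)*7)*2 = (√153*7)*2 = ((3*√17)*7)*2 = (21*√17)*2 = 42*√17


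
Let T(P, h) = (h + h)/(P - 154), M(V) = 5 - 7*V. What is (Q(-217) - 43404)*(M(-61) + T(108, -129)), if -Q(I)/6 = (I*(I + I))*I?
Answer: 1233730982880/23 ≈ 5.3640e+10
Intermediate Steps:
T(P, h) = 2*h/(-154 + P) (T(P, h) = (2*h)/(-154 + P) = 2*h/(-154 + P))
Q(I) = -12*I**3 (Q(I) = -6*I*(I + I)*I = -6*I*(2*I)*I = -6*2*I**2*I = -12*I**3)
(Q(-217) - 43404)*(M(-61) + T(108, -129)) = (-12*(-217)**3 - 43404)*((5 - 7*(-61)) + 2*(-129)/(-154 + 108)) = (-12*(-10218313) - 43404)*((5 + 427) + 2*(-129)/(-46)) = (122619756 - 43404)*(432 + 2*(-129)*(-1/46)) = 122576352*(432 + 129/23) = 122576352*(10065/23) = 1233730982880/23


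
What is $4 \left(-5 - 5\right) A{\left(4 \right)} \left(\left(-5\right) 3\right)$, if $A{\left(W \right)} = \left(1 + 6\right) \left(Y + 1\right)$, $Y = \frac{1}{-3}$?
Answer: $2800$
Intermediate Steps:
$Y = - \frac{1}{3} \approx -0.33333$
$A{\left(W \right)} = \frac{14}{3}$ ($A{\left(W \right)} = \left(1 + 6\right) \left(- \frac{1}{3} + 1\right) = 7 \cdot \frac{2}{3} = \frac{14}{3}$)
$4 \left(-5 - 5\right) A{\left(4 \right)} \left(\left(-5\right) 3\right) = 4 \left(-5 - 5\right) \frac{14}{3} \left(\left(-5\right) 3\right) = 4 \left(-10\right) \frac{14}{3} \left(-15\right) = \left(-40\right) \frac{14}{3} \left(-15\right) = \left(- \frac{560}{3}\right) \left(-15\right) = 2800$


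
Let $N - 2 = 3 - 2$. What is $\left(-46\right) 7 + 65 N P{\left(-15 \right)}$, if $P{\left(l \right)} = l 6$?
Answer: $-17872$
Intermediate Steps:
$P{\left(l \right)} = 6 l$
$N = 3$ ($N = 2 + \left(3 - 2\right) = 2 + 1 = 3$)
$\left(-46\right) 7 + 65 N P{\left(-15 \right)} = \left(-46\right) 7 + 65 \cdot 3 \cdot 6 \left(-15\right) = -322 + 195 \left(-90\right) = -322 - 17550 = -17872$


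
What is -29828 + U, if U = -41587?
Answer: -71415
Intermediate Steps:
-29828 + U = -29828 - 41587 = -71415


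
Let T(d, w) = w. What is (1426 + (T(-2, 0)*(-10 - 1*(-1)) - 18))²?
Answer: 1982464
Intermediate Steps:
(1426 + (T(-2, 0)*(-10 - 1*(-1)) - 18))² = (1426 + (0*(-10 - 1*(-1)) - 18))² = (1426 + (0*(-10 + 1) - 18))² = (1426 + (0*(-9) - 18))² = (1426 + (0 - 18))² = (1426 - 18)² = 1408² = 1982464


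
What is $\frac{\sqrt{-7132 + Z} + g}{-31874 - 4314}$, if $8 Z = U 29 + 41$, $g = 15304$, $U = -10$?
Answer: $- \frac{3826}{9047} - \frac{i \sqrt{114610}}{144752} \approx -0.4229 - 0.0023388 i$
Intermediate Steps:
$Z = - \frac{249}{8}$ ($Z = \frac{\left(-10\right) 29 + 41}{8} = \frac{-290 + 41}{8} = \frac{1}{8} \left(-249\right) = - \frac{249}{8} \approx -31.125$)
$\frac{\sqrt{-7132 + Z} + g}{-31874 - 4314} = \frac{\sqrt{-7132 - \frac{249}{8}} + 15304}{-31874 - 4314} = \frac{\sqrt{- \frac{57305}{8}} + 15304}{-36188} = \left(\frac{i \sqrt{114610}}{4} + 15304\right) \left(- \frac{1}{36188}\right) = \left(15304 + \frac{i \sqrt{114610}}{4}\right) \left(- \frac{1}{36188}\right) = - \frac{3826}{9047} - \frac{i \sqrt{114610}}{144752}$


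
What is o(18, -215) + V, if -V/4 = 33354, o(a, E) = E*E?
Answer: -87191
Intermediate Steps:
o(a, E) = E²
V = -133416 (V = -4*33354 = -133416)
o(18, -215) + V = (-215)² - 133416 = 46225 - 133416 = -87191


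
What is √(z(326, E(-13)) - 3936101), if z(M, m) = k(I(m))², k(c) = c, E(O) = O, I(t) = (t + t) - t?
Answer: 2*I*√983983 ≈ 1983.9*I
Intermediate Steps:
I(t) = t (I(t) = 2*t - t = t)
z(M, m) = m²
√(z(326, E(-13)) - 3936101) = √((-13)² - 3936101) = √(169 - 3936101) = √(-3935932) = 2*I*√983983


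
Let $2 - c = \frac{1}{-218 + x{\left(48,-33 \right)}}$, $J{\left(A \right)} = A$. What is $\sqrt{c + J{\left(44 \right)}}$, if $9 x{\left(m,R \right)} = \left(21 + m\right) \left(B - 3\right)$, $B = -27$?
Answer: $\frac{\sqrt{144263}}{56} \approx 6.7825$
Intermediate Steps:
$x{\left(m,R \right)} = -70 - \frac{10 m}{3}$ ($x{\left(m,R \right)} = \frac{\left(21 + m\right) \left(-27 - 3\right)}{9} = \frac{\left(21 + m\right) \left(-30\right)}{9} = \frac{-630 - 30 m}{9} = -70 - \frac{10 m}{3}$)
$c = \frac{897}{448}$ ($c = 2 - \frac{1}{-218 - 230} = 2 - \frac{1}{-448} = 2 - - \frac{1}{448} = 2 + \frac{1}{448} = \frac{897}{448} \approx 2.0022$)
$\sqrt{c + J{\left(44 \right)}} = \sqrt{\frac{897}{448} + 44} = \sqrt{\frac{20609}{448}} = \frac{\sqrt{144263}}{56}$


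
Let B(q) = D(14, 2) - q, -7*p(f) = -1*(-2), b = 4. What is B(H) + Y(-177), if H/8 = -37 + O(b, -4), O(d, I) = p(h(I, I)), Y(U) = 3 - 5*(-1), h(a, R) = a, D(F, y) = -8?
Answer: 2088/7 ≈ 298.29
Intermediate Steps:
p(f) = -2/7 (p(f) = -(-1)*(-2)/7 = -⅐*2 = -2/7)
Y(U) = 8 (Y(U) = 3 + 5 = 8)
O(d, I) = -2/7
H = -2088/7 (H = 8*(-37 - 2/7) = 8*(-261/7) = -2088/7 ≈ -298.29)
B(q) = -8 - q
B(H) + Y(-177) = (-8 - 1*(-2088/7)) + 8 = (-8 + 2088/7) + 8 = 2032/7 + 8 = 2088/7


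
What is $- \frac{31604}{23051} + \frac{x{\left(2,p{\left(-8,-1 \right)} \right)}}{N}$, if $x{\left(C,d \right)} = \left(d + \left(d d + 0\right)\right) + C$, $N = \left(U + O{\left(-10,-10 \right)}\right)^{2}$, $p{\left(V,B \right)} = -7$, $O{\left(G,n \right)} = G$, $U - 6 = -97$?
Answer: $- \frac{321378160}{235143251} \approx -1.3667$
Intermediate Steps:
$U = -91$ ($U = 6 - 97 = -91$)
$N = 10201$ ($N = \left(-91 - 10\right)^{2} = \left(-101\right)^{2} = 10201$)
$x{\left(C,d \right)} = C + d + d^{2}$ ($x{\left(C,d \right)} = \left(d + \left(d^{2} + 0\right)\right) + C = \left(d + d^{2}\right) + C = C + d + d^{2}$)
$- \frac{31604}{23051} + \frac{x{\left(2,p{\left(-8,-1 \right)} \right)}}{N} = - \frac{31604}{23051} + \frac{2 - 7 + \left(-7\right)^{2}}{10201} = \left(-31604\right) \frac{1}{23051} + \left(2 - 7 + 49\right) \frac{1}{10201} = - \frac{31604}{23051} + 44 \cdot \frac{1}{10201} = - \frac{31604}{23051} + \frac{44}{10201} = - \frac{321378160}{235143251}$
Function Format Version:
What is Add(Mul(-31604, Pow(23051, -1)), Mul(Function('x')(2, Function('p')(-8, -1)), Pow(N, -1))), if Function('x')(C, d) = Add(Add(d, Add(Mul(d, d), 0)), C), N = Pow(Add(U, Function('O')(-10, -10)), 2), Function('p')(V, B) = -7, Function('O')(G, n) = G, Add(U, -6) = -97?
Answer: Rational(-321378160, 235143251) ≈ -1.3667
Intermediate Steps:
U = -91 (U = Add(6, -97) = -91)
N = 10201 (N = Pow(Add(-91, -10), 2) = Pow(-101, 2) = 10201)
Function('x')(C, d) = Add(C, d, Pow(d, 2)) (Function('x')(C, d) = Add(Add(d, Add(Pow(d, 2), 0)), C) = Add(Add(d, Pow(d, 2)), C) = Add(C, d, Pow(d, 2)))
Add(Mul(-31604, Pow(23051, -1)), Mul(Function('x')(2, Function('p')(-8, -1)), Pow(N, -1))) = Add(Mul(-31604, Pow(23051, -1)), Mul(Add(2, -7, Pow(-7, 2)), Pow(10201, -1))) = Add(Mul(-31604, Rational(1, 23051)), Mul(Add(2, -7, 49), Rational(1, 10201))) = Add(Rational(-31604, 23051), Mul(44, Rational(1, 10201))) = Add(Rational(-31604, 23051), Rational(44, 10201)) = Rational(-321378160, 235143251)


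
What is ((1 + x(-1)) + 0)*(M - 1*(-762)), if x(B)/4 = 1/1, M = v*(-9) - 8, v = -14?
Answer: 4400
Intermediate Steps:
M = 118 (M = -14*(-9) - 8 = 126 - 8 = 118)
x(B) = 4 (x(B) = 4/1 = 4*1 = 4)
((1 + x(-1)) + 0)*(M - 1*(-762)) = ((1 + 4) + 0)*(118 - 1*(-762)) = (5 + 0)*(118 + 762) = 5*880 = 4400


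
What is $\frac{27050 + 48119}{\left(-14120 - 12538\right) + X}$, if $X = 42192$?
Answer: $\frac{75169}{15534} \approx 4.839$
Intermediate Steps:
$\frac{27050 + 48119}{\left(-14120 - 12538\right) + X} = \frac{27050 + 48119}{\left(-14120 - 12538\right) + 42192} = \frac{75169}{-26658 + 42192} = \frac{75169}{15534}$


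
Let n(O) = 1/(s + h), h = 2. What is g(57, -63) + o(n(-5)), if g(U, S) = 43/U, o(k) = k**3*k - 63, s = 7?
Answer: -7759457/124659 ≈ -62.245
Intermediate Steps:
n(O) = 1/9 (n(O) = 1/(7 + 2) = 1/9)
o(k) = -63 + k**4 (o(k) = k**4 - 63 = -63 + k**4)
g(57, -63) + o(n(-5)) = 43/57 + (-63 + (1/9)**4) = 43*(1/57) + (-63 + 1/6561) = 43/57 - 413342/6561 = -7759457/124659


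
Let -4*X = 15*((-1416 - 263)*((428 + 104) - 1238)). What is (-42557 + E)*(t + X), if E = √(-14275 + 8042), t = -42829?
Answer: 381990057391/2 - 8975963*I*√6233/2 ≈ 1.9099e+11 - 3.5432e+8*I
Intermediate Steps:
X = -8890305/2 (X = -15*(-1416 - 263)*((428 + 104) - 1238)/4 = -15*(-1679*(532 - 1238))/4 = -15*(-1679*(-706))/4 = -15*1185374/4 = -¼*17780610 = -8890305/2 ≈ -4.4452e+6)
E = I*√6233 (E = √(-6233) = I*√6233 ≈ 78.949*I)
(-42557 + E)*(t + X) = (-42557 + I*√6233)*(-42829 - 8890305/2) = (-42557 + I*√6233)*(-8975963/2) = 381990057391/2 - 8975963*I*√6233/2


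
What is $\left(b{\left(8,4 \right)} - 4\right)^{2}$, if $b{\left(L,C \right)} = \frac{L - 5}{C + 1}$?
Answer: $\frac{289}{25} \approx 11.56$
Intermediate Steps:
$b{\left(L,C \right)} = \frac{-5 + L}{1 + C}$
$\left(b{\left(8,4 \right)} - 4\right)^{2} = \left(\frac{-5 + 8}{1 + 4} - 4\right)^{2} = \left(\frac{1}{5} \cdot 3 - 4\right)^{2} = \left(\frac{3}{5} - 4\right)^{2} = \left(- \frac{17}{5}\right)^{2} = \frac{289}{25}$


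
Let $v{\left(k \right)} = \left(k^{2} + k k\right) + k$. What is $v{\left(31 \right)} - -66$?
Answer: $2019$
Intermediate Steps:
$v{\left(k \right)} = k + 2 k^{2}$ ($v{\left(k \right)} = \left(k^{2} + k^{2}\right) + k = 2 k^{2} + k = k + 2 k^{2}$)
$v{\left(31 \right)} - -66 = 31 \left(1 + 2 \cdot 31\right) - -66 = 31 \left(1 + 62\right) + 66 = 31 \cdot 63 + 66 = 1953 + 66 = 2019$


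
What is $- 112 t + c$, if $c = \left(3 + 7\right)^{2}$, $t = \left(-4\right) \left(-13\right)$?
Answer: $-5724$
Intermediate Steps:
$t = 52$
$c = 100$ ($c = 10^{2} = 100$)
$- 112 t + c = \left(-112\right) 52 + 100 = -5824 + 100 = -5724$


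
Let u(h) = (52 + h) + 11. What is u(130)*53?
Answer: 10229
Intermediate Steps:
u(h) = 63 + h
u(130)*53 = (63 + 130)*53 = 193*53 = 10229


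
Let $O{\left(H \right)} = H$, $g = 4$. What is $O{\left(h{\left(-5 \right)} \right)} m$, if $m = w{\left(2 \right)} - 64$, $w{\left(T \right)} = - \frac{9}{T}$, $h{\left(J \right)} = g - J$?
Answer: $- \frac{1233}{2} \approx -616.5$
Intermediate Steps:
$h{\left(J \right)} = 4 - J$
$m = - \frac{137}{2}$ ($m = - \frac{9}{2} - 64 = - \frac{137}{2} \approx -68.5$)
$O{\left(h{\left(-5 \right)} \right)} m = \left(4 - -5\right) \left(- \frac{137}{2}\right) = \left(4 + 5\right) \left(- \frac{137}{2}\right) = 9 \left(- \frac{137}{2}\right) = - \frac{1233}{2}$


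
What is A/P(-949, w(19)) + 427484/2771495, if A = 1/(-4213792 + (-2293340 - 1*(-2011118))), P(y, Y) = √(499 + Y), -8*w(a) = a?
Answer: 427484/2771495 - √7946/8931331811 ≈ 0.15424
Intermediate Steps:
w(a) = -a/8
A = -1/4496014 (A = 1/(-4213792 + (-2293340 + 2011118)) = 1/(-4213792 - 282222) = 1/(-4496014) = -1/4496014 ≈ -2.2242e-7)
A/P(-949, w(19)) + 427484/2771495 = -1/(4496014*√(499 - ⅛*19)) + 427484/2771495 = -1/(4496014*√(499 - 19/8)) + 427484*(1/2771495) = -2*√7946/3973/4496014 + 427484/2771495 = -√7946/8931331811 + 427484/2771495 = 427484/2771495 - √7946/8931331811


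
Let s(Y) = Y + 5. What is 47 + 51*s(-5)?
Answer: 47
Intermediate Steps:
s(Y) = 5 + Y
47 + 51*s(-5) = 47 + 51*(5 - 5) = 47 + 51*0 = 47 + 0 = 47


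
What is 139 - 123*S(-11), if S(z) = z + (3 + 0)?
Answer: 1123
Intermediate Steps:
S(z) = 3 + z (S(z) = z + 3 = 3 + z)
139 - 123*S(-11) = 139 - 123*(3 - 11) = 139 - 123*(-8) = 139 + 984 = 1123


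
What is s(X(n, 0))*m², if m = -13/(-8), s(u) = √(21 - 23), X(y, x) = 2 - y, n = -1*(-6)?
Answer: 169*I*√2/64 ≈ 3.7344*I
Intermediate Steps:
n = 6
s(u) = I*√2 (s(u) = √(-2) = I*√2)
m = 13/8 (m = -13*(-⅛) = 13/8 ≈ 1.6250)
s(X(n, 0))*m² = (I*√2)*(13/8)² = (I*√2)*(169/64) = 169*I*√2/64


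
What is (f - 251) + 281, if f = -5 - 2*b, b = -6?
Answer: 37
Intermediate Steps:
f = 7 (f = -5 - 2*(-6) = -5 + 12 = 7)
(f - 251) + 281 = (7 - 251) + 281 = -244 + 281 = 37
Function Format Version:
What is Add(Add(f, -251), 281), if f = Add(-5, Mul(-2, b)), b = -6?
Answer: 37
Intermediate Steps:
f = 7 (f = Add(-5, Mul(-2, -6)) = Add(-5, 12) = 7)
Add(Add(f, -251), 281) = Add(Add(7, -251), 281) = Add(-244, 281) = 37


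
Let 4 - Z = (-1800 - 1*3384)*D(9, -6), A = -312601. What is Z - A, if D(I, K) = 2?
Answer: 322973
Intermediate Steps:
Z = 10372 (Z = 4 - (-1800 - 1*3384)*2 = 4 - (-1800 - 3384)*2 = 4 - (-5184)*2 = 4 - 1*(-10368) = 4 + 10368 = 10372)
Z - A = 10372 - 1*(-312601) = 10372 + 312601 = 322973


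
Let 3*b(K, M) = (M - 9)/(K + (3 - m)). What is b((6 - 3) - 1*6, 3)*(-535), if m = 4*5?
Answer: -107/2 ≈ -53.500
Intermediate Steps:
m = 20
b(K, M) = (-9 + M)/(3*(-17 + K)) (b(K, M) = ((M - 9)/(K + (3 - 1*20)))/3 = ((-9 + M)/(K + (3 - 20)))/3 = ((-9 + M)/(K - 17))/3 = ((-9 + M)/(-17 + K))/3 = (-9 + M)/(3*(-17 + K)))
b((6 - 3) - 1*6, 3)*(-535) = ((-9 + 3)/(3*(-17 + ((6 - 3) - 1*6))))*(-535) = ((⅓)*(-6)/(-17 + (3 - 6)))*(-535) = ((⅓)*(-6)/(-17 - 3))*(-535) = ((⅓)*(-6)/(-20))*(-535) = ((⅓)*(-1/20)*(-6))*(-535) = (⅒)*(-535) = -107/2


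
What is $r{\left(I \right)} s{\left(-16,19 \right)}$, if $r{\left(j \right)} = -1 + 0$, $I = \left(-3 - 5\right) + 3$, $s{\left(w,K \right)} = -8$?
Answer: $8$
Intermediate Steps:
$I = -5$ ($I = -8 + 3 = -5$)
$r{\left(j \right)} = -1$
$r{\left(I \right)} s{\left(-16,19 \right)} = \left(-1\right) \left(-8\right) = 8$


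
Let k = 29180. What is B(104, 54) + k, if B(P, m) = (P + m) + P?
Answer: 29442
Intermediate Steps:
B(P, m) = m + 2*P
B(104, 54) + k = (54 + 2*104) + 29180 = (54 + 208) + 29180 = 262 + 29180 = 29442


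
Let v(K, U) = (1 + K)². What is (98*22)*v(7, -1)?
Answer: 137984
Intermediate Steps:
(98*22)*v(7, -1) = (98*22)*(1 + 7)² = 2156*8² = 2156*64 = 137984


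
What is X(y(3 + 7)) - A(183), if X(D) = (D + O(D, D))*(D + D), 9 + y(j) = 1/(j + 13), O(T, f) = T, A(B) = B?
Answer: 72937/529 ≈ 137.88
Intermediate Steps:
y(j) = -9 + 1/(13 + j) (y(j) = -9 + 1/(j + 13) = -9 + 1/(13 + j))
X(D) = 4*D² (X(D) = (D + D)*(D + D) = (2*D)*(2*D) = 4*D²)
X(y(3 + 7)) - A(183) = 4*((-116 - 9*(3 + 7))/(13 + (3 + 7)))² - 1*183 = 4*((-116 - 9*10)/(13 + 10))² - 183 = 4*((-116 - 90)/23)² - 183 = 4*((1/23)*(-206))² - 183 = 4*(-206/23)² - 183 = 4*(42436/529) - 183 = 169744/529 - 183 = 72937/529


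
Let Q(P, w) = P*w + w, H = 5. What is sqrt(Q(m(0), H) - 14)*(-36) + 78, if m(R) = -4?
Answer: 78 - 36*I*sqrt(29) ≈ 78.0 - 193.87*I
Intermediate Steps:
Q(P, w) = w + P*w
sqrt(Q(m(0), H) - 14)*(-36) + 78 = sqrt(5*(1 - 4) - 14)*(-36) + 78 = sqrt(5*(-3) - 14)*(-36) + 78 = sqrt(-15 - 14)*(-36) + 78 = sqrt(-29)*(-36) + 78 = (I*sqrt(29))*(-36) + 78 = -36*I*sqrt(29) + 78 = 78 - 36*I*sqrt(29)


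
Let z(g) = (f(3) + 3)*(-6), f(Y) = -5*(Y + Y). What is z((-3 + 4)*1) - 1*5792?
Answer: -5630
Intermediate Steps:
f(Y) = -10*Y
z(g) = 162 (z(g) = (-10*3 + 3)*(-6) = (-30 + 3)*(-6) = -27*(-6) = 162)
z((-3 + 4)*1) - 1*5792 = 162 - 1*5792 = 162 - 5792 = -5630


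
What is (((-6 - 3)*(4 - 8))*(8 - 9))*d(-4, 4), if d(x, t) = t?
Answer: -144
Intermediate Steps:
(((-6 - 3)*(4 - 8))*(8 - 9))*d(-4, 4) = (((-6 - 3)*(4 - 8))*(8 - 9))*4 = (-9*(-4)*(-1))*4 = (36*(-1))*4 = -36*4 = -144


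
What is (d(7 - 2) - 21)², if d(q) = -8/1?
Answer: 841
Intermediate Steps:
d(q) = -8 (d(q) = -8*1 = -8)
(d(7 - 2) - 21)² = (-8 - 21)² = (-29)² = 841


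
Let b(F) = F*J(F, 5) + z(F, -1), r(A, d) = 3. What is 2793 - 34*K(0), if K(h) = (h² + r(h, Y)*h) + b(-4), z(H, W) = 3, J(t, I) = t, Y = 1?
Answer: 2147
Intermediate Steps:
b(F) = 3 + F² (b(F) = F*F + 3 = F² + 3 = 3 + F²)
K(h) = 19 + h² + 3*h (K(h) = (h² + 3*h) + (3 + (-4)²) = (h² + 3*h) + (3 + 16) = (h² + 3*h) + 19 = 19 + h² + 3*h)
2793 - 34*K(0) = 2793 - 34*(19 + 0² + 3*0) = 2793 - 34*(19 + 0 + 0) = 2793 - 34*19 = 2793 - 646 = 2147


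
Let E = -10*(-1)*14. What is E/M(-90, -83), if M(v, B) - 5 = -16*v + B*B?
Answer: 70/4167 ≈ 0.016799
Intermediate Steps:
M(v, B) = 5 + B**2 - 16*v (M(v, B) = 5 + (-16*v + B*B) = 5 + (-16*v + B**2) = 5 + (B**2 - 16*v) = 5 + B**2 - 16*v)
E = 140 (E = 10*14 = 140)
E/M(-90, -83) = 140/(5 + (-83)**2 - 16*(-90)) = 140/(5 + 6889 + 1440) = 140/8334 = 140*(1/8334) = 70/4167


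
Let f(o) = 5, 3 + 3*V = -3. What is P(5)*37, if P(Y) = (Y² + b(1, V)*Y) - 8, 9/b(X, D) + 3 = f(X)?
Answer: 2923/2 ≈ 1461.5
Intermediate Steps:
V = -2 (V = -1 + (⅓)*(-3) = -1 - 1 = -2)
b(X, D) = 9/2 (b(X, D) = 9/(-3 + 5) = 9/2)
P(Y) = -8 + Y² + 9*Y/2 (P(Y) = (Y² + 9*Y/2) - 8 = -8 + Y² + 9*Y/2)
P(5)*37 = (-8 + 5² + (9/2)*5)*37 = (-8 + 25 + 45/2)*37 = (79/2)*37 = 2923/2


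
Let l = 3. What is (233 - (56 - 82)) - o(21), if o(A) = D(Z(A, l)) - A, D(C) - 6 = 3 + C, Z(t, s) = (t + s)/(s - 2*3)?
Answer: 279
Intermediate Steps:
Z(t, s) = (s + t)/(-6 + s) (Z(t, s) = (s + t)/(s - 6) = (s + t)/(-6 + s))
D(C) = 9 + C (D(C) = 6 + (3 + C) = 9 + C)
o(A) = 8 - 4*A/3 (o(A) = (9 + (3 + A)/(-6 + 3)) - A = (9 + (3 + A)/(-3)) - A = (9 - (3 + A)/3) - A = (9 + (-1 - A/3)) - A = (8 - A/3) - A = 8 - 4*A/3)
(233 - (56 - 82)) - o(21) = (233 - (56 - 82)) - (8 - 4/3*21) = (233 - 1*(-26)) - (8 - 28) = (233 + 26) - 1*(-20) = 259 + 20 = 279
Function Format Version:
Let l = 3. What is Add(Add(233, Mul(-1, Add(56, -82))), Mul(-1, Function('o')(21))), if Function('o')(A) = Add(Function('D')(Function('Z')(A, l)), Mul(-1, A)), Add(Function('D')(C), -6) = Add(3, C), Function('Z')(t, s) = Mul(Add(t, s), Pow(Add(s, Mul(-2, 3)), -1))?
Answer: 279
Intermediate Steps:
Function('Z')(t, s) = Mul(Pow(Add(-6, s), -1), Add(s, t)) (Function('Z')(t, s) = Mul(Add(s, t), Pow(Add(s, -6), -1)) = Mul(Add(s, t), Pow(Add(-6, s), -1)) = Mul(Pow(Add(-6, s), -1), Add(s, t)))
Function('D')(C) = Add(9, C) (Function('D')(C) = Add(6, Add(3, C)) = Add(9, C))
Function('o')(A) = Add(8, Mul(Rational(-4, 3), A)) (Function('o')(A) = Add(Add(9, Mul(Pow(Add(-6, 3), -1), Add(3, A))), Mul(-1, A)) = Add(Add(9, Mul(Pow(-3, -1), Add(3, A))), Mul(-1, A)) = Add(Add(9, Mul(Rational(-1, 3), Add(3, A))), Mul(-1, A)) = Add(Add(9, Add(-1, Mul(Rational(-1, 3), A))), Mul(-1, A)) = Add(Add(8, Mul(Rational(-1, 3), A)), Mul(-1, A)) = Add(8, Mul(Rational(-4, 3), A)))
Add(Add(233, Mul(-1, Add(56, -82))), Mul(-1, Function('o')(21))) = Add(Add(233, Mul(-1, Add(56, -82))), Mul(-1, Add(8, Mul(Rational(-4, 3), 21)))) = Add(Add(233, Mul(-1, -26)), Mul(-1, Add(8, -28))) = Add(Add(233, 26), Mul(-1, -20)) = Add(259, 20) = 279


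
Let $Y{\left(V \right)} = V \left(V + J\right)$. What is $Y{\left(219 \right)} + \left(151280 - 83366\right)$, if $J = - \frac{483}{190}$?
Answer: $\frac{21910473}{190} \approx 1.1532 \cdot 10^{5}$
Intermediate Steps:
$J = - \frac{483}{190}$ ($J = \left(-483\right) \frac{1}{190} = - \frac{483}{190} \approx -2.5421$)
$Y{\left(V \right)} = V \left(- \frac{483}{190} + V\right)$ ($Y{\left(V \right)} = V \left(V - \frac{483}{190}\right) = V \left(- \frac{483}{190} + V\right)$)
$Y{\left(219 \right)} + \left(151280 - 83366\right) = \frac{1}{190} \cdot 219 \left(-483 + 190 \cdot 219\right) + \left(151280 - 83366\right) = \frac{1}{190} \cdot 219 \left(-483 + 41610\right) + \left(151280 - 83366\right) = \frac{1}{190} \cdot 219 \cdot 41127 + 67914 = \frac{9006813}{190} + 67914 = \frac{21910473}{190}$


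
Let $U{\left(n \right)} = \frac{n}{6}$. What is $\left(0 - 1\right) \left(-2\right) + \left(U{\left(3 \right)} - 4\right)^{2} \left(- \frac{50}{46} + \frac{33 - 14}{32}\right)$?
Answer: $- \frac{11899}{2944} \approx -4.0418$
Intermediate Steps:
$U{\left(n \right)} = \frac{n}{6}$ ($U{\left(n \right)} = n \frac{1}{6} = \frac{n}{6}$)
$\left(0 - 1\right) \left(-2\right) + \left(U{\left(3 \right)} - 4\right)^{2} \left(- \frac{50}{46} + \frac{33 - 14}{32}\right) = \left(0 - 1\right) \left(-2\right) + \left(\frac{1}{6} \cdot 3 - 4\right)^{2} \left(- \frac{50}{46} + \frac{33 - 14}{32}\right) = \left(-1\right) \left(-2\right) + \left(\frac{1}{2} - 4\right)^{2} \left(\left(-50\right) \frac{1}{46} + 19 \cdot \frac{1}{32}\right) = 2 + \left(- \frac{7}{2}\right)^{2} \left(- \frac{25}{23} + \frac{19}{32}\right) = 2 + \frac{49}{4} \left(- \frac{363}{736}\right) = 2 - \frac{17787}{2944} = - \frac{11899}{2944}$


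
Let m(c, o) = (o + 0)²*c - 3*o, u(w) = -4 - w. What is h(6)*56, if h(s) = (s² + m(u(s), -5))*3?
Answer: -33432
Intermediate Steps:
m(c, o) = -3*o + c*o² (m(c, o) = o²*c - 3*o = c*o² - 3*o = -3*o + c*o²)
h(s) = -255 - 75*s + 3*s² (h(s) = (s² - 5*(-3 + (-4 - s)*(-5)))*3 = (s² - 5*(-3 + (20 + 5*s)))*3 = (s² - 5*(17 + 5*s))*3 = (s² + (-85 - 25*s))*3 = (-85 + s² - 25*s)*3 = -255 - 75*s + 3*s²)
h(6)*56 = (-255 - 75*6 + 3*6²)*56 = (-255 - 450 + 3*36)*56 = (-255 - 450 + 108)*56 = -597*56 = -33432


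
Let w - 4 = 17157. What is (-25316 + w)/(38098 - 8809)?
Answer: -8155/29289 ≈ -0.27843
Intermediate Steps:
w = 17161 (w = 4 + 17157 = 17161)
(-25316 + w)/(38098 - 8809) = (-25316 + 17161)/(38098 - 8809) = -8155/29289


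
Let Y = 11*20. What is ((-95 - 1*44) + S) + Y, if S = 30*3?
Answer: 171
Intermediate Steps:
S = 90
Y = 220
((-95 - 1*44) + S) + Y = ((-95 - 1*44) + 90) + 220 = ((-95 - 44) + 90) + 220 = (-139 + 90) + 220 = -49 + 220 = 171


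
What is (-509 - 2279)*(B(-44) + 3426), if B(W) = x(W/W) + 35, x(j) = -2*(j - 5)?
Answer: -9671572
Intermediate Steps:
x(j) = 10 - 2*j (x(j) = -2*(-5 + j) = 10 - 2*j)
B(W) = 43 (B(W) = (10 - 2*W/W) + 35 = (10 - 2*1) + 35 = (10 - 2) + 35 = 8 + 35 = 43)
(-509 - 2279)*(B(-44) + 3426) = (-509 - 2279)*(43 + 3426) = -2788*3469 = -9671572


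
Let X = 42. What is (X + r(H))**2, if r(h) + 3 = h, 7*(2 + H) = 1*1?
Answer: 67600/49 ≈ 1379.6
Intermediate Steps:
H = -13/7 (H = -2 + (1*1)/7 = -2 + (1/7)*1 = -2 + 1/7 = -13/7 ≈ -1.8571)
r(h) = -3 + h
(X + r(H))**2 = (42 + (-3 - 13/7))**2 = (42 - 34/7)**2 = (260/7)**2 = 67600/49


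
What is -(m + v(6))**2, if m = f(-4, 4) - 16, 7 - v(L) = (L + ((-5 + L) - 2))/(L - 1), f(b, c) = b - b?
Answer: -100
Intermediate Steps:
f(b, c) = 0
v(L) = 7 - (-7 + 2*L)/(-1 + L) (v(L) = 7 - (L + ((-5 + L) - 2))/(L - 1) = 7 - (L + (-7 + L))/(-1 + L) = 7 - (-7 + 2*L)/(-1 + L))
m = -16 (m = 0 - 16 = -16)
-(m + v(6))**2 = -(-16 + 5*6/(-1 + 6))**2 = -(-16 + 5*6/5)**2 = -(-16 + 5*6*(1/5))**2 = -(-16 + 6)**2 = -1*(-10)**2 = -1*100 = -100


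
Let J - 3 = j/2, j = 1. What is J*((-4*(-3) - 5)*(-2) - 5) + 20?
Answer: -93/2 ≈ -46.500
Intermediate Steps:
J = 7/2 (J = 3 + 1/2 = 3 + 1*(½) = 3 + ½ = 7/2 ≈ 3.5000)
J*((-4*(-3) - 5)*(-2) - 5) + 20 = 7*((-4*(-3) - 5)*(-2) - 5)/2 + 20 = 7*((12 - 5)*(-2) - 5)/2 + 20 = 7*(7*(-2) - 5)/2 + 20 = 7*(-14 - 5)/2 + 20 = (7/2)*(-19) + 20 = -133/2 + 20 = -93/2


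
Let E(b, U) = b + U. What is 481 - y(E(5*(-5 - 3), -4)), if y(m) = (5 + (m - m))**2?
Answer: 456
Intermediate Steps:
E(b, U) = U + b
y(m) = 25 (y(m) = (5 + 0)**2 = 5**2 = 25)
481 - y(E(5*(-5 - 3), -4)) = 481 - 1*25 = 481 - 25 = 456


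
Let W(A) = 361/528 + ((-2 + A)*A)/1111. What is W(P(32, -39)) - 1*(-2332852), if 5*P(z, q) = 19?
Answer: 3110159206133/1333200 ≈ 2.3329e+6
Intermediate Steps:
P(z, q) = 19/5 (P(z, q) = (⅕)*19 = 19/5)
W(A) = 361/528 + A*(-2 + A)/1111 (W(A) = 361*(1/528) + (A*(-2 + A))*(1/1111) = 361/528 + A*(-2 + A)/1111)
W(P(32, -39)) - 1*(-2332852) = (361/528 - 2/1111*19/5 + (19/5)²/1111) - 1*(-2332852) = (361/528 - 38/5555 + (1/1111)*(361/25)) + 2332852 = (361/528 - 38/5555 + 361/27775) + 2332852 = 919733/1333200 + 2332852 = 3110159206133/1333200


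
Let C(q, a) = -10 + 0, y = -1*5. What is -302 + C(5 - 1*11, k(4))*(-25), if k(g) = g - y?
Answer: -52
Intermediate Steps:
y = -5
k(g) = 5 + g (k(g) = g - 1*(-5) = g + 5 = 5 + g)
C(q, a) = -10
-302 + C(5 - 1*11, k(4))*(-25) = -302 - 10*(-25) = -302 + 250 = -52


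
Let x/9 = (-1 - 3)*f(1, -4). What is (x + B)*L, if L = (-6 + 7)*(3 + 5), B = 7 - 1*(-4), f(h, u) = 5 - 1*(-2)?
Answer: -1928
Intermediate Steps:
f(h, u) = 7 (f(h, u) = 5 + 2 = 7)
B = 11 (B = 7 + 4 = 11)
L = 8 (L = 1*8 = 8)
x = -252 (x = 9*((-1 - 3)*7) = 9*(-4*7) = 9*(-28) = -252)
(x + B)*L = (-252 + 11)*8 = -241*8 = -1928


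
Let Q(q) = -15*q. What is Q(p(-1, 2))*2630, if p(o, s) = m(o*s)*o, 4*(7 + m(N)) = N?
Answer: -295875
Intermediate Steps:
m(N) = -7 + N/4
p(o, s) = o*(-7 + o*s/4) (p(o, s) = (-7 + (o*s)/4)*o = (-7 + o*s/4)*o = o*(-7 + o*s/4))
Q(p(-1, 2))*2630 = -15*(-1)*(-28 - 1*2)/4*2630 = -15*(-1)*(-28 - 2)/4*2630 = -15*(-1)*(-30)/4*2630 = -15*15/2*2630 = -225/2*2630 = -295875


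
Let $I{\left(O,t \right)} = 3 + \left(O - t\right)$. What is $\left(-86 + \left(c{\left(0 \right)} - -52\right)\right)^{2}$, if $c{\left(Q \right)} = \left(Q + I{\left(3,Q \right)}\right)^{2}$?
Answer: $4$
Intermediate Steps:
$I{\left(O,t \right)} = 3 + O - t$
$c{\left(Q \right)} = 36$ ($c{\left(Q \right)} = \left(Q + \left(3 + 3 - Q\right)\right)^{2} = \left(Q - \left(-6 + Q\right)\right)^{2} = 6^{2} = 36$)
$\left(-86 + \left(c{\left(0 \right)} - -52\right)\right)^{2} = \left(-86 + \left(36 - -52\right)\right)^{2} = \left(-86 + \left(36 + 52\right)\right)^{2} = \left(-86 + 88\right)^{2} = 2^{2} = 4$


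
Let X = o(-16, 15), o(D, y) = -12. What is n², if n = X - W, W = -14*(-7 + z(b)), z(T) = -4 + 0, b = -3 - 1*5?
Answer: 27556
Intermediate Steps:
b = -8 (b = -3 - 5 = -8)
X = -12
z(T) = -4
W = 154 (W = -14*(-7 - 4) = -14*(-11) = 154)
n = -166 (n = -12 - 1*154 = -12 - 154 = -166)
n² = (-166)² = 27556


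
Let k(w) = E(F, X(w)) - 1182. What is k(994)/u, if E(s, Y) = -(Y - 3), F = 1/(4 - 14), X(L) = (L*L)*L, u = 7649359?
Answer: -982108963/7649359 ≈ -128.39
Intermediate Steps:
X(L) = L³ (X(L) = L²*L = L³)
F = -⅒ (F = 1/(-10) = -⅒ ≈ -0.10000)
E(s, Y) = 3 - Y (E(s, Y) = -(-3 + Y) = 3 - Y)
k(w) = -1179 - w³ (k(w) = (3 - w³) - 1182 = -1179 - w³)
k(994)/u = (-1179 - 1*994³)/7649359 = (-1179 - 1*982107784)*(1/7649359) = (-1179 - 982107784)*(1/7649359) = -982108963*1/7649359 = -982108963/7649359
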